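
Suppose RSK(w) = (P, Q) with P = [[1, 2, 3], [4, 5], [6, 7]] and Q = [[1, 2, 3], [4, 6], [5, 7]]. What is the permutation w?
Reverse the RSK construction: for i from n down to 1, find the cell of Q containing i, remove the entry at that cell from P, and reverse-bump it up through P; the value ejected from row 1 is w(i).

Step i=7: Q has 7 at row 3, column 2; remove 7 from row 3 of P and reverse-bump: 7 enters row 2 and ejects 5; 5 enters row 1 and ejects 3. So w(7) = 3. P is now [[1, 2, 5], [4, 7], [6]].
Step i=6: Q has 6 at row 2, column 2; remove 7 from row 2 of P and reverse-bump: 7 enters row 1 and ejects 5. So w(6) = 5. P is now [[1, 2, 7], [4], [6]].
Step i=5: Q has 5 at row 3, column 1; remove 6 from row 3 of P and reverse-bump: 6 enters row 2 and ejects 4; 4 enters row 1 and ejects 2. So w(5) = 2. P is now [[1, 4, 7], [6]].
Step i=4: Q has 4 at row 2, column 1; remove 6 from row 2 of P and reverse-bump: 6 enters row 1 and ejects 4. So w(4) = 4. P is now [[1, 6, 7]].
Step i=3: Q has 3 at row 1, column 3; remove that cell from P, ejecting 7. So w(3) = 7. P is now [[1, 6]].
Step i=2: Q has 2 at row 1, column 2; remove that cell from P, ejecting 6. So w(2) = 6. P is now [[1]].
Step i=1: Q has 1 at row 1, column 1; remove that cell from P, ejecting 1. So w(1) = 1. P is now [].

So w = 1 6 7 4 2 5 3.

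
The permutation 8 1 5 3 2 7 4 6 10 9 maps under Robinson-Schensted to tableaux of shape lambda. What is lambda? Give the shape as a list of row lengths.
[5, 3, 1, 1]

RSK row insertion gives P = [[1, 2, 4, 6, 9], [3, 7, 10], [5], [8]], which has shape [5, 3, 1, 1].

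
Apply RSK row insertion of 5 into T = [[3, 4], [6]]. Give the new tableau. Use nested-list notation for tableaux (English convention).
[[3, 4, 5], [6]]

5 is larger than every entry of row 1, so it is appended to row 1. The new tableau is [[3, 4, 5], [6]].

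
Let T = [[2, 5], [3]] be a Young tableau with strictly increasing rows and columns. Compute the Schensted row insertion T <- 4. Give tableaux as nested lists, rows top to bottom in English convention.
[[2, 4], [3, 5]]

In row 1, 4 replaces 5 (the leftmost entry greater than 4); 5 is bumped to row 2. 5 is appended to row 2. The new tableau is [[2, 4], [3, 5]].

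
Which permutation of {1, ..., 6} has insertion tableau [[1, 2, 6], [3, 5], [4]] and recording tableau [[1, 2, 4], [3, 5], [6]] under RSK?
Reverse the RSK construction: for i from n down to 1, find the cell of Q containing i, remove the entry at that cell from P, and reverse-bump it up through P; the value ejected from row 1 is w(i).

Step i=6: Q has 6 at row 3, column 1; remove 4 from row 3 of P and reverse-bump: 4 enters row 2 and ejects 3; 3 enters row 1 and ejects 2. So w(6) = 2. P is now [[1, 3, 6], [4, 5]].
Step i=5: Q has 5 at row 2, column 2; remove 5 from row 2 of P and reverse-bump: 5 enters row 1 and ejects 3. So w(5) = 3. P is now [[1, 5, 6], [4]].
Step i=4: Q has 4 at row 1, column 3; remove that cell from P, ejecting 6. So w(4) = 6. P is now [[1, 5], [4]].
Step i=3: Q has 3 at row 2, column 1; remove 4 from row 2 of P and reverse-bump: 4 enters row 1 and ejects 1. So w(3) = 1. P is now [[4, 5]].
Step i=2: Q has 2 at row 1, column 2; remove that cell from P, ejecting 5. So w(2) = 5. P is now [[4]].
Step i=1: Q has 1 at row 1, column 1; remove that cell from P, ejecting 4. So w(1) = 4. P is now [].

So w = 4 5 1 6 3 2.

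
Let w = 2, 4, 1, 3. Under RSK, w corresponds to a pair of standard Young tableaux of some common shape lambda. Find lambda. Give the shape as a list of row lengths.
Row-insert each entry into an empty tableau.

After inserting 2: P = [[2]].
After inserting 4: P = [[2, 4]].
After inserting 1: P = [[1, 4], [2]].
After inserting 3: P = [[1, 3], [2, 4]].

The final insertion tableau P = [[1, 3], [2, 4]] has shape [2, 2].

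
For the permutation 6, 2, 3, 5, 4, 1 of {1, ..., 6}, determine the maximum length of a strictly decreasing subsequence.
4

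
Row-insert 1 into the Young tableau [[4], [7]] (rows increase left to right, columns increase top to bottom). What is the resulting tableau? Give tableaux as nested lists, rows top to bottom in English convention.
[[1], [4], [7]]

In row 1, 1 replaces 4 (the leftmost entry greater than 1); 4 is bumped to row 2. In row 2, 4 replaces 7 (the leftmost entry greater than 4); 7 is bumped to row 3. 7 starts a new row 3. The new tableau is [[1], [4], [7]].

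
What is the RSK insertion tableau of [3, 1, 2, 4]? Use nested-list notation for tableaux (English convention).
After inserting 3: P = [[3]].
After inserting 1: P = [[1], [3]].
After inserting 2: P = [[1, 2], [3]].
After inserting 4: P = [[1, 2, 4], [3]].

So P = [[1, 2, 4], [3]].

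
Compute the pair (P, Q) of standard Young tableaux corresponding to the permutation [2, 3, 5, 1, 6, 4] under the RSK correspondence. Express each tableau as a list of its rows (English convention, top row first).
P = [[1, 3, 4, 6], [2, 5]], Q = [[1, 2, 3, 5], [4, 6]]

Insert each entry of the permutation into P by Schensted row insertion, recording in Q the position of each new cell.

Insert 2: appended to row 1. P = [[2]].
Insert 3: appended to row 1. P = [[2, 3]].
Insert 5: appended to row 1. P = [[2, 3, 5]].
Insert 1: 1 bumps 2 from row 1; 2 starts row 2. P = [[1, 3, 5], [2]].
Insert 6: appended to row 1. P = [[1, 3, 5, 6], [2]].
Insert 4: 4 bumps 5 from row 1; 5 appends to row 2. P = [[1, 3, 4, 6], [2, 5]].

So P = [[1, 3, 4, 6], [2, 5]], Q = [[1, 2, 3, 5], [4, 6]].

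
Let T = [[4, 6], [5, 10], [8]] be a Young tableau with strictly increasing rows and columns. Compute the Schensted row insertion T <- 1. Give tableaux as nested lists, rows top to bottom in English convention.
In row 1, 1 replaces 4 (the leftmost entry greater than 1); 4 is bumped to row 2. In row 2, 4 replaces 5 (the leftmost entry greater than 4); 5 is bumped to row 3. In row 3, 5 replaces 8 (the leftmost entry greater than 5); 8 is bumped to row 4. 8 starts a new row 4. The new tableau is [[1, 6], [4, 10], [5], [8]].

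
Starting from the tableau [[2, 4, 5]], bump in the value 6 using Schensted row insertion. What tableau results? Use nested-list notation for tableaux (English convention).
[[2, 4, 5, 6]]

6 is larger than every entry of row 1, so it is appended to row 1. The new tableau is [[2, 4, 5, 6]].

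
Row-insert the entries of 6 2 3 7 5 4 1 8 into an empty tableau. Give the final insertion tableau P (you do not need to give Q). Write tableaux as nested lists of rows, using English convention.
Insert 6: appended to row 1. P = [[6]].
Insert 2: 2 bumps 6 from row 1; 6 starts row 2. P = [[2], [6]].
Insert 3: appended to row 1. P = [[2, 3], [6]].
Insert 7: appended to row 1. P = [[2, 3, 7], [6]].
Insert 5: 5 bumps 7 from row 1; 7 appends to row 2. P = [[2, 3, 5], [6, 7]].
Insert 4: 4 bumps 5 from row 1; 5 bumps 6 from row 2; 6 starts row 3. P = [[2, 3, 4], [5, 7], [6]].
Insert 1: 1 bumps 2 from row 1; 2 bumps 5 from row 2; 5 bumps 6 from row 3; 6 starts row 4. P = [[1, 3, 4], [2, 7], [5], [6]].
Insert 8: appended to row 1. P = [[1, 3, 4, 8], [2, 7], [5], [6]].

So P = [[1, 3, 4, 8], [2, 7], [5], [6]].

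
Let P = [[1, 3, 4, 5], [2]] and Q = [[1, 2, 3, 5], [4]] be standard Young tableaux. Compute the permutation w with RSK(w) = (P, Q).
Reverse the RSK construction: for i from n down to 1, find the cell of Q containing i, remove the entry at that cell from P, and reverse-bump it up through P; the value ejected from row 1 is w(i).

Step i=5: Q has 5 at row 1, column 4; remove that cell from P, ejecting 5. So w(5) = 5. P is now [[1, 3, 4], [2]].
Step i=4: Q has 4 at row 2, column 1; remove 2 from row 2 of P and reverse-bump: 2 enters row 1 and ejects 1. So w(4) = 1. P is now [[2, 3, 4]].
Step i=3: Q has 3 at row 1, column 3; remove that cell from P, ejecting 4. So w(3) = 4. P is now [[2, 3]].
Step i=2: Q has 2 at row 1, column 2; remove that cell from P, ejecting 3. So w(2) = 3. P is now [[2]].
Step i=1: Q has 1 at row 1, column 1; remove that cell from P, ejecting 2. So w(1) = 2. P is now [].

So w = 2 3 4 1 5.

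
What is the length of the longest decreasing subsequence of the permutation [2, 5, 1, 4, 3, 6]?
3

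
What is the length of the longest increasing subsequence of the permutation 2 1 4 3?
2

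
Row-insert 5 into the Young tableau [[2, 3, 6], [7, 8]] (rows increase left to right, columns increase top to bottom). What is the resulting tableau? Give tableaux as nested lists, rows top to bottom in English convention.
In row 1, 5 replaces 6 (the leftmost entry greater than 5); 6 is bumped to row 2. In row 2, 6 replaces 7 (the leftmost entry greater than 6); 7 is bumped to row 3. 7 starts a new row 3. The new tableau is [[2, 3, 5], [6, 8], [7]].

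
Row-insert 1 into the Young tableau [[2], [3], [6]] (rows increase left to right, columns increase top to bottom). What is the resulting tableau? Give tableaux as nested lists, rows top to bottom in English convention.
In row 1, 1 replaces 2 (the leftmost entry greater than 1); 2 is bumped to row 2. In row 2, 2 replaces 3 (the leftmost entry greater than 2); 3 is bumped to row 3. In row 3, 3 replaces 6 (the leftmost entry greater than 3); 6 is bumped to row 4. 6 starts a new row 4. The new tableau is [[1], [2], [3], [6]].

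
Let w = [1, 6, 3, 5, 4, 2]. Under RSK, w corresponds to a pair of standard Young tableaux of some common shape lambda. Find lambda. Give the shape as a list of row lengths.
RSK row insertion gives P = [[1, 2, 4], [3], [5], [6]], which has shape [3, 1, 1, 1].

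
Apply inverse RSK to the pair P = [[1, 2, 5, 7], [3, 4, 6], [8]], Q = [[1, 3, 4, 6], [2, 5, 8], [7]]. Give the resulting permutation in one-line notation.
Reverse RSK: for i = n, n-1, ..., 1, locate i in Q, remove the corresponding corner cell from P, and reverse-bump its entry up through P; the value ejected from row 1 is w(i).

So w = 3 1 4 8 6 7 2 5.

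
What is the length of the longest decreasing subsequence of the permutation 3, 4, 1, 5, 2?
2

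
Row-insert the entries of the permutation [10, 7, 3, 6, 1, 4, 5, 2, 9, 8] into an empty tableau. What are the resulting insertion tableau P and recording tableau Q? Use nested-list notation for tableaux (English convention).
Insert each entry of the permutation into P by Schensted row insertion, recording in Q the position of each new cell.

Insert 10: appended to row 1. P = [[10]].
Insert 7: 7 bumps 10 from row 1; 10 starts row 2. P = [[7], [10]].
Insert 3: 3 bumps 7 from row 1; 7 bumps 10 from row 2; 10 starts row 3. P = [[3], [7], [10]].
Insert 6: appended to row 1. P = [[3, 6], [7], [10]].
Insert 1: 1 bumps 3 from row 1; 3 bumps 7 from row 2; 7 bumps 10 from row 3; 10 starts row 4. P = [[1, 6], [3], [7], [10]].
Insert 4: 4 bumps 6 from row 1; 6 appends to row 2. P = [[1, 4], [3, 6], [7], [10]].
Insert 5: appended to row 1. P = [[1, 4, 5], [3, 6], [7], [10]].
Insert 2: 2 bumps 4 from row 1; 4 bumps 6 from row 2; 6 bumps 7 from row 3; 7 bumps 10 from row 4; 10 starts row 5. P = [[1, 2, 5], [3, 4], [6], [7], [10]].
Insert 9: appended to row 1. P = [[1, 2, 5, 9], [3, 4], [6], [7], [10]].
Insert 8: 8 bumps 9 from row 1; 9 appends to row 2. P = [[1, 2, 5, 8], [3, 4, 9], [6], [7], [10]].

So P = [[1, 2, 5, 8], [3, 4, 9], [6], [7], [10]], Q = [[1, 4, 7, 9], [2, 6, 10], [3], [5], [8]].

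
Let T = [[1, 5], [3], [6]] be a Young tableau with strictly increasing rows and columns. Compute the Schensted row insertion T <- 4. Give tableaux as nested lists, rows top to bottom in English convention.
In row 1, 4 replaces 5 (the leftmost entry greater than 4); 5 is bumped to row 2. 5 is appended to row 2. The new tableau is [[1, 4], [3, 5], [6]].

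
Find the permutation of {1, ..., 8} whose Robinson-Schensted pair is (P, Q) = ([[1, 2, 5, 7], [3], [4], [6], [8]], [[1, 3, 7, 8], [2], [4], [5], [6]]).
Reverse the RSK construction: for i from n down to 1, find the cell of Q containing i, remove the entry at that cell from P, and reverse-bump it up through P; the value ejected from row 1 is w(i).

Step i=8: Q has 8 at row 1, column 4; remove that cell from P, ejecting 7. So w(8) = 7. P is now [[1, 2, 5], [3], [4], [6], [8]].
Step i=7: Q has 7 at row 1, column 3; remove that cell from P, ejecting 5. So w(7) = 5. P is now [[1, 2], [3], [4], [6], [8]].
Step i=6: Q has 6 at row 5, column 1; remove 8 from row 5 of P and reverse-bump: 8 enters row 4 and ejects 6; 6 enters row 3 and ejects 4; 4 enters row 2 and ejects 3; 3 enters row 1 and ejects 2. So w(6) = 2. P is now [[1, 3], [4], [6], [8]].
Step i=5: Q has 5 at row 4, column 1; remove 8 from row 4 of P and reverse-bump: 8 enters row 3 and ejects 6; 6 enters row 2 and ejects 4; 4 enters row 1 and ejects 3. So w(5) = 3. P is now [[1, 4], [6], [8]].
Step i=4: Q has 4 at row 3, column 1; remove 8 from row 3 of P and reverse-bump: 8 enters row 2 and ejects 6; 6 enters row 1 and ejects 4. So w(4) = 4. P is now [[1, 6], [8]].
Step i=3: Q has 3 at row 1, column 2; remove that cell from P, ejecting 6. So w(3) = 6. P is now [[1], [8]].
Step i=2: Q has 2 at row 2, column 1; remove 8 from row 2 of P and reverse-bump: 8 enters row 1 and ejects 1. So w(2) = 1. P is now [[8]].
Step i=1: Q has 1 at row 1, column 1; remove that cell from P, ejecting 8. So w(1) = 8. P is now [].

So w = 8 1 6 4 3 2 5 7.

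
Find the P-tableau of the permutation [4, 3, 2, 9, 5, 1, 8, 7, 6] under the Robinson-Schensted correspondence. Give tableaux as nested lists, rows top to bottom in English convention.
P = [[1, 5, 6], [2, 7], [3, 8], [4, 9]]

After inserting 4: P = [[4]].
After inserting 3: P = [[3], [4]].
After inserting 2: P = [[2], [3], [4]].
After inserting 9: P = [[2, 9], [3], [4]].
After inserting 5: P = [[2, 5], [3, 9], [4]].
After inserting 1: P = [[1, 5], [2, 9], [3], [4]].
After inserting 8: P = [[1, 5, 8], [2, 9], [3], [4]].
After inserting 7: P = [[1, 5, 7], [2, 8], [3, 9], [4]].
After inserting 6: P = [[1, 5, 6], [2, 7], [3, 8], [4, 9]].

So P = [[1, 5, 6], [2, 7], [3, 8], [4, 9]].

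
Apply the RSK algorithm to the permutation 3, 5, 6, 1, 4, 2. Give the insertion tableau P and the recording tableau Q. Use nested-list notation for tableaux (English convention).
Insert each entry of the permutation into P by Schensted row insertion, recording in Q the position of each new cell.

Insert 3: appended to row 1. P = [[3]].
Insert 5: appended to row 1. P = [[3, 5]].
Insert 6: appended to row 1. P = [[3, 5, 6]].
Insert 1: 1 bumps 3 from row 1; 3 starts row 2. P = [[1, 5, 6], [3]].
Insert 4: 4 bumps 5 from row 1; 5 appends to row 2. P = [[1, 4, 6], [3, 5]].
Insert 2: 2 bumps 4 from row 1; 4 bumps 5 from row 2; 5 starts row 3. P = [[1, 2, 6], [3, 4], [5]].

So P = [[1, 2, 6], [3, 4], [5]], Q = [[1, 2, 3], [4, 5], [6]].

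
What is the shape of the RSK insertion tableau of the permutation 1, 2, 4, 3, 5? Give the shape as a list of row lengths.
RSK row insertion gives P = [[1, 2, 3, 5], [4]], which has shape [4, 1].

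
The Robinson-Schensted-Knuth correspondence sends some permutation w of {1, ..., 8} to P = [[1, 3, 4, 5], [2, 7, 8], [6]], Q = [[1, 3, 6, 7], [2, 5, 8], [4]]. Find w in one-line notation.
Reverse the RSK construction: for i from n down to 1, find the cell of Q containing i, remove the entry at that cell from P, and reverse-bump it up through P; the value ejected from row 1 is w(i).

Step i=8: Q has 8 at row 2, column 3; remove 8 from row 2 of P and reverse-bump: 8 enters row 1 and ejects 5. So w(8) = 5. P is now [[1, 3, 4, 8], [2, 7], [6]].
Step i=7: Q has 7 at row 1, column 4; remove that cell from P, ejecting 8. So w(7) = 8. P is now [[1, 3, 4], [2, 7], [6]].
Step i=6: Q has 6 at row 1, column 3; remove that cell from P, ejecting 4. So w(6) = 4. P is now [[1, 3], [2, 7], [6]].
Step i=5: Q has 5 at row 2, column 2; remove 7 from row 2 of P and reverse-bump: 7 enters row 1 and ejects 3. So w(5) = 3. P is now [[1, 7], [2], [6]].
Step i=4: Q has 4 at row 3, column 1; remove 6 from row 3 of P and reverse-bump: 6 enters row 2 and ejects 2; 2 enters row 1 and ejects 1. So w(4) = 1. P is now [[2, 7], [6]].
Step i=3: Q has 3 at row 1, column 2; remove that cell from P, ejecting 7. So w(3) = 7. P is now [[2], [6]].
Step i=2: Q has 2 at row 2, column 1; remove 6 from row 2 of P and reverse-bump: 6 enters row 1 and ejects 2. So w(2) = 2. P is now [[6]].
Step i=1: Q has 1 at row 1, column 1; remove that cell from P, ejecting 6. So w(1) = 6. P is now [].

So w = 6 2 7 1 3 4 8 5.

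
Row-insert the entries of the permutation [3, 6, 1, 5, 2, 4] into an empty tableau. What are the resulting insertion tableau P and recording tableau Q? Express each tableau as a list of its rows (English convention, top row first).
P = [[1, 2, 4], [3, 5], [6]], Q = [[1, 2, 6], [3, 4], [5]]

Insert each entry of the permutation into P by Schensted row insertion, recording in Q the position of each new cell.

After inserting 3: P = [[3]].
After inserting 6: P = [[3, 6]].
After inserting 1: P = [[1, 6], [3]].
After inserting 5: P = [[1, 5], [3, 6]].
After inserting 2: P = [[1, 2], [3, 5], [6]].
After inserting 4: P = [[1, 2, 4], [3, 5], [6]].

So P = [[1, 2, 4], [3, 5], [6]], Q = [[1, 2, 6], [3, 4], [5]].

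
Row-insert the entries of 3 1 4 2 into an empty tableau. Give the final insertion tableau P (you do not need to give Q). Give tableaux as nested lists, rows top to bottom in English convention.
After inserting 3: P = [[3]].
After inserting 1: P = [[1], [3]].
After inserting 4: P = [[1, 4], [3]].
After inserting 2: P = [[1, 2], [3, 4]].

So P = [[1, 2], [3, 4]].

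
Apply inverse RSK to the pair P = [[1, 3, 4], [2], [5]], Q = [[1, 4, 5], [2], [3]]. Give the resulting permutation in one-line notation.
5 2 1 3 4

Reverse the RSK construction: for i from n down to 1, find the cell of Q containing i, remove the entry at that cell from P, and reverse-bump it up through P; the value ejected from row 1 is w(i).

Step i=5: Q has 5 at row 1, column 3; remove that cell from P, ejecting 4. So w(5) = 4. P is now [[1, 3], [2], [5]].
Step i=4: Q has 4 at row 1, column 2; remove that cell from P, ejecting 3. So w(4) = 3. P is now [[1], [2], [5]].
Step i=3: Q has 3 at row 3, column 1; remove 5 from row 3 of P and reverse-bump: 5 enters row 2 and ejects 2; 2 enters row 1 and ejects 1. So w(3) = 1. P is now [[2], [5]].
Step i=2: Q has 2 at row 2, column 1; remove 5 from row 2 of P and reverse-bump: 5 enters row 1 and ejects 2. So w(2) = 2. P is now [[5]].
Step i=1: Q has 1 at row 1, column 1; remove that cell from P, ejecting 5. So w(1) = 5. P is now [].

So w = 5 2 1 3 4.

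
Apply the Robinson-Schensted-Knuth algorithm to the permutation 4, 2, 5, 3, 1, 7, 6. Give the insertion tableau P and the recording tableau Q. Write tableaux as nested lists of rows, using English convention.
P = [[1, 3, 6], [2, 5, 7], [4]], Q = [[1, 3, 6], [2, 4, 7], [5]]

Insert each entry of the permutation into P by Schensted row insertion, recording in Q the position of each new cell.

Insert 4: appended to row 1. P = [[4]], Q = [[1]].
Insert 2: 2 bumps 4 from row 1; 4 starts row 2. P = [[2], [4]], Q = [[1], [2]].
Insert 5: appended to row 1. P = [[2, 5], [4]], Q = [[1, 3], [2]].
Insert 3: 3 bumps 5 from row 1; 5 appends to row 2. P = [[2, 3], [4, 5]], Q = [[1, 3], [2, 4]].
Insert 1: 1 bumps 2 from row 1; 2 bumps 4 from row 2; 4 starts row 3. P = [[1, 3], [2, 5], [4]], Q = [[1, 3], [2, 4], [5]].
Insert 7: appended to row 1. P = [[1, 3, 7], [2, 5], [4]], Q = [[1, 3, 6], [2, 4], [5]].
Insert 6: 6 bumps 7 from row 1; 7 appends to row 2. P = [[1, 3, 6], [2, 5, 7], [4]], Q = [[1, 3, 6], [2, 4, 7], [5]].

So P = [[1, 3, 6], [2, 5, 7], [4]], Q = [[1, 3, 6], [2, 4, 7], [5]].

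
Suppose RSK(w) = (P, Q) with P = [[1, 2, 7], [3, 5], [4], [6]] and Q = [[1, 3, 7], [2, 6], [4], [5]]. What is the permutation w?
Reverse RSK: for i = n, n-1, ..., 1, locate i in Q, remove the corresponding corner cell from P, and reverse-bump its entry up through P; the value ejected from row 1 is w(i).

So w = 6 4 5 3 1 2 7.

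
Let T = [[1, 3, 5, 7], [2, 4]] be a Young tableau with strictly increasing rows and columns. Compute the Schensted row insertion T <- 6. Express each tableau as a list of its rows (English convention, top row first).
In row 1, 6 replaces 7 (the leftmost entry greater than 6); 7 is bumped to row 2. 7 is appended to row 2. The new tableau is [[1, 3, 5, 6], [2, 4, 7]].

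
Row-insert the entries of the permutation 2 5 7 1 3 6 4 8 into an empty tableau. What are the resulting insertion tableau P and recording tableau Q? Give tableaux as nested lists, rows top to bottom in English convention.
P = [[1, 3, 4, 8], [2, 5, 6], [7]], Q = [[1, 2, 3, 8], [4, 5, 6], [7]]

Insert each entry of the permutation into P by Schensted row insertion, recording in Q the position of each new cell.

After inserting 2: P = [[2]].
After inserting 5: P = [[2, 5]].
After inserting 7: P = [[2, 5, 7]].
After inserting 1: P = [[1, 5, 7], [2]].
After inserting 3: P = [[1, 3, 7], [2, 5]].
After inserting 6: P = [[1, 3, 6], [2, 5, 7]].
After inserting 4: P = [[1, 3, 4], [2, 5, 6], [7]].
After inserting 8: P = [[1, 3, 4, 8], [2, 5, 6], [7]].

So P = [[1, 3, 4, 8], [2, 5, 6], [7]], Q = [[1, 2, 3, 8], [4, 5, 6], [7]].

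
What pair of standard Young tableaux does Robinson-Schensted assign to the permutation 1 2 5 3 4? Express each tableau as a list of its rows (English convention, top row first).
P = [[1, 2, 3, 4], [5]], Q = [[1, 2, 3, 5], [4]]

Insert each entry of the permutation into P by Schensted row insertion, recording in Q the position of each new cell.

Insert 1: appended to row 1. P = [[1]].
Insert 2: appended to row 1. P = [[1, 2]].
Insert 5: appended to row 1. P = [[1, 2, 5]].
Insert 3: 3 bumps 5 from row 1; 5 starts row 2. P = [[1, 2, 3], [5]].
Insert 4: appended to row 1. P = [[1, 2, 3, 4], [5]].

So P = [[1, 2, 3, 4], [5]], Q = [[1, 2, 3, 5], [4]].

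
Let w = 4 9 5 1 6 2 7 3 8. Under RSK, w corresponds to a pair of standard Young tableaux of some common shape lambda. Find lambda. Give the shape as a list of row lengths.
Row-insert each entry into an empty tableau.

After inserting 4: P = [[4]].
After inserting 9: P = [[4, 9]].
After inserting 5: P = [[4, 5], [9]].
After inserting 1: P = [[1, 5], [4], [9]].
After inserting 6: P = [[1, 5, 6], [4], [9]].
After inserting 2: P = [[1, 2, 6], [4, 5], [9]].
After inserting 7: P = [[1, 2, 6, 7], [4, 5], [9]].
After inserting 3: P = [[1, 2, 3, 7], [4, 5, 6], [9]].
After inserting 8: P = [[1, 2, 3, 7, 8], [4, 5, 6], [9]].

The final insertion tableau P = [[1, 2, 3, 7, 8], [4, 5, 6], [9]] has shape [5, 3, 1].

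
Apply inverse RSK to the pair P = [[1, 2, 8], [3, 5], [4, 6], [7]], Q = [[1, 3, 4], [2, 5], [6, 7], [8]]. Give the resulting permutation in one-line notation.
4 3 7 8 6 1 5 2

Reverse the RSK construction: for i from n down to 1, find the cell of Q containing i, remove the entry at that cell from P, and reverse-bump it up through P; the value ejected from row 1 is w(i).

Step i=8: Q has 8 at row 4, column 1; remove 7 from row 4 of P and reverse-bump: 7 enters row 3 and ejects 6; 6 enters row 2 and ejects 5; 5 enters row 1 and ejects 2. So w(8) = 2. P is now [[1, 5, 8], [3, 6], [4, 7]].
Step i=7: Q has 7 at row 3, column 2; remove 7 from row 3 of P and reverse-bump: 7 enters row 2 and ejects 6; 6 enters row 1 and ejects 5. So w(7) = 5. P is now [[1, 6, 8], [3, 7], [4]].
Step i=6: Q has 6 at row 3, column 1; remove 4 from row 3 of P and reverse-bump: 4 enters row 2 and ejects 3; 3 enters row 1 and ejects 1. So w(6) = 1. P is now [[3, 6, 8], [4, 7]].
Step i=5: Q has 5 at row 2, column 2; remove 7 from row 2 of P and reverse-bump: 7 enters row 1 and ejects 6. So w(5) = 6. P is now [[3, 7, 8], [4]].
Step i=4: Q has 4 at row 1, column 3; remove that cell from P, ejecting 8. So w(4) = 8. P is now [[3, 7], [4]].
Step i=3: Q has 3 at row 1, column 2; remove that cell from P, ejecting 7. So w(3) = 7. P is now [[3], [4]].
Step i=2: Q has 2 at row 2, column 1; remove 4 from row 2 of P and reverse-bump: 4 enters row 1 and ejects 3. So w(2) = 3. P is now [[4]].
Step i=1: Q has 1 at row 1, column 1; remove that cell from P, ejecting 4. So w(1) = 4. P is now [].

So w = 4 3 7 8 6 1 5 2.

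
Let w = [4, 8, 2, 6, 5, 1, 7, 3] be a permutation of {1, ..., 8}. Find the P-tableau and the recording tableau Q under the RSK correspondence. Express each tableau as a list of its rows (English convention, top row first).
P = [[1, 3, 7], [2, 5], [4, 6], [8]], Q = [[1, 2, 7], [3, 4], [5, 8], [6]]

Insert each entry of the permutation into P by Schensted row insertion, recording in Q the position of each new cell.

After inserting 4: P = [[4]].
After inserting 8: P = [[4, 8]].
After inserting 2: P = [[2, 8], [4]].
After inserting 6: P = [[2, 6], [4, 8]].
After inserting 5: P = [[2, 5], [4, 6], [8]].
After inserting 1: P = [[1, 5], [2, 6], [4], [8]].
After inserting 7: P = [[1, 5, 7], [2, 6], [4], [8]].
After inserting 3: P = [[1, 3, 7], [2, 5], [4, 6], [8]].

So P = [[1, 3, 7], [2, 5], [4, 6], [8]], Q = [[1, 2, 7], [3, 4], [5, 8], [6]].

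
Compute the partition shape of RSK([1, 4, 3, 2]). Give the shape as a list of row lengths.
Row-insert each entry into an empty tableau.

After inserting 1: P = [[1]].
After inserting 4: P = [[1, 4]].
After inserting 3: P = [[1, 3], [4]].
After inserting 2: P = [[1, 2], [3], [4]].

The final insertion tableau P = [[1, 2], [3], [4]] has shape [2, 1, 1].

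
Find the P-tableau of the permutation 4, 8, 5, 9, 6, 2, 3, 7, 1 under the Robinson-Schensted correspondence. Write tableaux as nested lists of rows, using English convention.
After inserting 4: P = [[4]].
After inserting 8: P = [[4, 8]].
After inserting 5: P = [[4, 5], [8]].
After inserting 9: P = [[4, 5, 9], [8]].
After inserting 6: P = [[4, 5, 6], [8, 9]].
After inserting 2: P = [[2, 5, 6], [4, 9], [8]].
After inserting 3: P = [[2, 3, 6], [4, 5], [8, 9]].
After inserting 7: P = [[2, 3, 6, 7], [4, 5], [8, 9]].
After inserting 1: P = [[1, 3, 6, 7], [2, 5], [4, 9], [8]].

So P = [[1, 3, 6, 7], [2, 5], [4, 9], [8]].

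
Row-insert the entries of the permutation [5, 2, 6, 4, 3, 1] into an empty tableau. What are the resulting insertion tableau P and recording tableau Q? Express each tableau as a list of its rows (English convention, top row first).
Insert each entry of the permutation into P by Schensted row insertion, recording in Q the position of each new cell.

Insert 5: appended to row 1. P = [[5]], Q = [[1]].
Insert 2: 2 bumps 5 from row 1; 5 starts row 2. P = [[2], [5]], Q = [[1], [2]].
Insert 6: appended to row 1. P = [[2, 6], [5]], Q = [[1, 3], [2]].
Insert 4: 4 bumps 6 from row 1; 6 appends to row 2. P = [[2, 4], [5, 6]], Q = [[1, 3], [2, 4]].
Insert 3: 3 bumps 4 from row 1; 4 bumps 5 from row 2; 5 starts row 3. P = [[2, 3], [4, 6], [5]], Q = [[1, 3], [2, 4], [5]].
Insert 1: 1 bumps 2 from row 1; 2 bumps 4 from row 2; 4 bumps 5 from row 3; 5 starts row 4. P = [[1, 3], [2, 6], [4], [5]], Q = [[1, 3], [2, 4], [5], [6]].

So P = [[1, 3], [2, 6], [4], [5]], Q = [[1, 3], [2, 4], [5], [6]].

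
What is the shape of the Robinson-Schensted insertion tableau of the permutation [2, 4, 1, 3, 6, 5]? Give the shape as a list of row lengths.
Row-insert each entry into an empty tableau.

After inserting 2: P = [[2]].
After inserting 4: P = [[2, 4]].
After inserting 1: P = [[1, 4], [2]].
After inserting 3: P = [[1, 3], [2, 4]].
After inserting 6: P = [[1, 3, 6], [2, 4]].
After inserting 5: P = [[1, 3, 5], [2, 4, 6]].

The final insertion tableau P = [[1, 3, 5], [2, 4, 6]] has shape [3, 3].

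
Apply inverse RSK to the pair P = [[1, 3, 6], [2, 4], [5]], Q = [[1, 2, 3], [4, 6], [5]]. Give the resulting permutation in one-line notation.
2 5 6 4 1 3

Reverse the RSK construction: for i from n down to 1, find the cell of Q containing i, remove the entry at that cell from P, and reverse-bump it up through P; the value ejected from row 1 is w(i).

Step i=6: Q has 6 at row 2, column 2; remove 4 from row 2 of P and reverse-bump: 4 enters row 1 and ejects 3. So w(6) = 3. P is now [[1, 4, 6], [2], [5]].
Step i=5: Q has 5 at row 3, column 1; remove 5 from row 3 of P and reverse-bump: 5 enters row 2 and ejects 2; 2 enters row 1 and ejects 1. So w(5) = 1. P is now [[2, 4, 6], [5]].
Step i=4: Q has 4 at row 2, column 1; remove 5 from row 2 of P and reverse-bump: 5 enters row 1 and ejects 4. So w(4) = 4. P is now [[2, 5, 6]].
Step i=3: Q has 3 at row 1, column 3; remove that cell from P, ejecting 6. So w(3) = 6. P is now [[2, 5]].
Step i=2: Q has 2 at row 1, column 2; remove that cell from P, ejecting 5. So w(2) = 5. P is now [[2]].
Step i=1: Q has 1 at row 1, column 1; remove that cell from P, ejecting 2. So w(1) = 2. P is now [].

So w = 2 5 6 4 1 3.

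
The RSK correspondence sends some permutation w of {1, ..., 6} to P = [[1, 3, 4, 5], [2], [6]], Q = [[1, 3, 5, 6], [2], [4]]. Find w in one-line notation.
6 2 3 1 4 5

Reverse the RSK construction: for i from n down to 1, find the cell of Q containing i, remove the entry at that cell from P, and reverse-bump it up through P; the value ejected from row 1 is w(i).

Step i=6: Q has 6 at row 1, column 4; remove that cell from P, ejecting 5. So w(6) = 5. P is now [[1, 3, 4], [2], [6]].
Step i=5: Q has 5 at row 1, column 3; remove that cell from P, ejecting 4. So w(5) = 4. P is now [[1, 3], [2], [6]].
Step i=4: Q has 4 at row 3, column 1; remove 6 from row 3 of P and reverse-bump: 6 enters row 2 and ejects 2; 2 enters row 1 and ejects 1. So w(4) = 1. P is now [[2, 3], [6]].
Step i=3: Q has 3 at row 1, column 2; remove that cell from P, ejecting 3. So w(3) = 3. P is now [[2], [6]].
Step i=2: Q has 2 at row 2, column 1; remove 6 from row 2 of P and reverse-bump: 6 enters row 1 and ejects 2. So w(2) = 2. P is now [[6]].
Step i=1: Q has 1 at row 1, column 1; remove that cell from P, ejecting 6. So w(1) = 6. P is now [].

So w = 6 2 3 1 4 5.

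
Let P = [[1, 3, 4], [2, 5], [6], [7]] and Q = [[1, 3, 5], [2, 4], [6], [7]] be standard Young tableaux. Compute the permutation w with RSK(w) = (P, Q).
2 1 7 3 6 5 4

Reverse the RSK construction: for i from n down to 1, find the cell of Q containing i, remove the entry at that cell from P, and reverse-bump it up through P; the value ejected from row 1 is w(i).

Step i=7: Q has 7 at row 4, column 1; remove 7 from row 4 of P and reverse-bump: 7 enters row 3 and ejects 6; 6 enters row 2 and ejects 5; 5 enters row 1 and ejects 4. So w(7) = 4. P is now [[1, 3, 5], [2, 6], [7]].
Step i=6: Q has 6 at row 3, column 1; remove 7 from row 3 of P and reverse-bump: 7 enters row 2 and ejects 6; 6 enters row 1 and ejects 5. So w(6) = 5. P is now [[1, 3, 6], [2, 7]].
Step i=5: Q has 5 at row 1, column 3; remove that cell from P, ejecting 6. So w(5) = 6. P is now [[1, 3], [2, 7]].
Step i=4: Q has 4 at row 2, column 2; remove 7 from row 2 of P and reverse-bump: 7 enters row 1 and ejects 3. So w(4) = 3. P is now [[1, 7], [2]].
Step i=3: Q has 3 at row 1, column 2; remove that cell from P, ejecting 7. So w(3) = 7. P is now [[1], [2]].
Step i=2: Q has 2 at row 2, column 1; remove 2 from row 2 of P and reverse-bump: 2 enters row 1 and ejects 1. So w(2) = 1. P is now [[2]].
Step i=1: Q has 1 at row 1, column 1; remove that cell from P, ejecting 2. So w(1) = 2. P is now [].

So w = 2 1 7 3 6 5 4.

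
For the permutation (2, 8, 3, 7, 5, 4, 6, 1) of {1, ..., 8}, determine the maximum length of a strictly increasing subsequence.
4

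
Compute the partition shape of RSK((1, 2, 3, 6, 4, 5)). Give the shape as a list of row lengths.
[5, 1]

Row-insert each entry into an empty tableau.

After inserting 1: P = [[1]].
After inserting 2: P = [[1, 2]].
After inserting 3: P = [[1, 2, 3]].
After inserting 6: P = [[1, 2, 3, 6]].
After inserting 4: P = [[1, 2, 3, 4], [6]].
After inserting 5: P = [[1, 2, 3, 4, 5], [6]].

The final insertion tableau P = [[1, 2, 3, 4, 5], [6]] has shape [5, 1].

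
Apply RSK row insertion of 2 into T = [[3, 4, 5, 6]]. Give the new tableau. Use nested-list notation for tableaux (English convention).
[[2, 4, 5, 6], [3]]

In row 1, 2 replaces 3 (the leftmost entry greater than 2); 3 is bumped to row 2. 3 starts a new row 2. The new tableau is [[2, 4, 5, 6], [3]].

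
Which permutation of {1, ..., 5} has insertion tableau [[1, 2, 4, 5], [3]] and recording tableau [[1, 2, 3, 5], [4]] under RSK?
1 3 4 2 5

Reverse the RSK construction: for i from n down to 1, find the cell of Q containing i, remove the entry at that cell from P, and reverse-bump it up through P; the value ejected from row 1 is w(i).

Step i=5: Q has 5 at row 1, column 4; remove that cell from P, ejecting 5. So w(5) = 5. P is now [[1, 2, 4], [3]].
Step i=4: Q has 4 at row 2, column 1; remove 3 from row 2 of P and reverse-bump: 3 enters row 1 and ejects 2. So w(4) = 2. P is now [[1, 3, 4]].
Step i=3: Q has 3 at row 1, column 3; remove that cell from P, ejecting 4. So w(3) = 4. P is now [[1, 3]].
Step i=2: Q has 2 at row 1, column 2; remove that cell from P, ejecting 3. So w(2) = 3. P is now [[1]].
Step i=1: Q has 1 at row 1, column 1; remove that cell from P, ejecting 1. So w(1) = 1. P is now [].

So w = 1 3 4 2 5.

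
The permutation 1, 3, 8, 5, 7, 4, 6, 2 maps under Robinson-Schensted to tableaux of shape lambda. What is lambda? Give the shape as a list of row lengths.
Row-insert each entry into an empty tableau.

After inserting 1: P = [[1]].
After inserting 3: P = [[1, 3]].
After inserting 8: P = [[1, 3, 8]].
After inserting 5: P = [[1, 3, 5], [8]].
After inserting 7: P = [[1, 3, 5, 7], [8]].
After inserting 4: P = [[1, 3, 4, 7], [5], [8]].
After inserting 6: P = [[1, 3, 4, 6], [5, 7], [8]].
After inserting 2: P = [[1, 2, 4, 6], [3, 7], [5], [8]].

The final insertion tableau P = [[1, 2, 4, 6], [3, 7], [5], [8]] has shape [4, 2, 1, 1].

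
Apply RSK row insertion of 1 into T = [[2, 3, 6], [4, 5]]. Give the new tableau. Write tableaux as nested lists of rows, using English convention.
[[1, 3, 6], [2, 5], [4]]

In row 1, 1 replaces 2 (the leftmost entry greater than 1); 2 is bumped to row 2. In row 2, 2 replaces 4 (the leftmost entry greater than 2); 4 is bumped to row 3. 4 starts a new row 3. The new tableau is [[1, 3, 6], [2, 5], [4]].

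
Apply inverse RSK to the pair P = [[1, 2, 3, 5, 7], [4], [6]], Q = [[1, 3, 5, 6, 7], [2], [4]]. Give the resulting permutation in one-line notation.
6 1 4 2 3 5 7

Reverse the RSK construction: for i from n down to 1, find the cell of Q containing i, remove the entry at that cell from P, and reverse-bump it up through P; the value ejected from row 1 is w(i).

Step i=7: Q has 7 at row 1, column 5; remove that cell from P, ejecting 7. So w(7) = 7. P is now [[1, 2, 3, 5], [4], [6]].
Step i=6: Q has 6 at row 1, column 4; remove that cell from P, ejecting 5. So w(6) = 5. P is now [[1, 2, 3], [4], [6]].
Step i=5: Q has 5 at row 1, column 3; remove that cell from P, ejecting 3. So w(5) = 3. P is now [[1, 2], [4], [6]].
Step i=4: Q has 4 at row 3, column 1; remove 6 from row 3 of P and reverse-bump: 6 enters row 2 and ejects 4; 4 enters row 1 and ejects 2. So w(4) = 2. P is now [[1, 4], [6]].
Step i=3: Q has 3 at row 1, column 2; remove that cell from P, ejecting 4. So w(3) = 4. P is now [[1], [6]].
Step i=2: Q has 2 at row 2, column 1; remove 6 from row 2 of P and reverse-bump: 6 enters row 1 and ejects 1. So w(2) = 1. P is now [[6]].
Step i=1: Q has 1 at row 1, column 1; remove that cell from P, ejecting 6. So w(1) = 6. P is now [].

So w = 6 1 4 2 3 5 7.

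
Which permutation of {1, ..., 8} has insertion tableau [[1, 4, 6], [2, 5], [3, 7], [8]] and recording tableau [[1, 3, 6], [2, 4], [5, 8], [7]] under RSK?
Reverse the RSK construction: for i from n down to 1, find the cell of Q containing i, remove the entry at that cell from P, and reverse-bump it up through P; the value ejected from row 1 is w(i).

Step i=8: Q has 8 at row 3, column 2; remove 7 from row 3 of P and reverse-bump: 7 enters row 2 and ejects 5; 5 enters row 1 and ejects 4. So w(8) = 4. P is now [[1, 5, 6], [2, 7], [3], [8]].
Step i=7: Q has 7 at row 4, column 1; remove 8 from row 4 of P and reverse-bump: 8 enters row 3 and ejects 3; 3 enters row 2 and ejects 2; 2 enters row 1 and ejects 1. So w(7) = 1. P is now [[2, 5, 6], [3, 7], [8]].
Step i=6: Q has 6 at row 1, column 3; remove that cell from P, ejecting 6. So w(6) = 6. P is now [[2, 5], [3, 7], [8]].
Step i=5: Q has 5 at row 3, column 1; remove 8 from row 3 of P and reverse-bump: 8 enters row 2 and ejects 7; 7 enters row 1 and ejects 5. So w(5) = 5. P is now [[2, 7], [3, 8]].
Step i=4: Q has 4 at row 2, column 2; remove 8 from row 2 of P and reverse-bump: 8 enters row 1 and ejects 7. So w(4) = 7. P is now [[2, 8], [3]].
Step i=3: Q has 3 at row 1, column 2; remove that cell from P, ejecting 8. So w(3) = 8. P is now [[2], [3]].
Step i=2: Q has 2 at row 2, column 1; remove 3 from row 2 of P and reverse-bump: 3 enters row 1 and ejects 2. So w(2) = 2. P is now [[3]].
Step i=1: Q has 1 at row 1, column 1; remove that cell from P, ejecting 3. So w(1) = 3. P is now [].

So w = 3 2 8 7 5 6 1 4.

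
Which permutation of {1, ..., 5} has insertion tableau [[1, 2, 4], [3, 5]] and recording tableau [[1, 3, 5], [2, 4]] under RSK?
Reverse the RSK construction: for i from n down to 1, find the cell of Q containing i, remove the entry at that cell from P, and reverse-bump it up through P; the value ejected from row 1 is w(i).

Step i=5: Q has 5 at row 1, column 3; remove that cell from P, ejecting 4. So w(5) = 4. P is now [[1, 2], [3, 5]].
Step i=4: Q has 4 at row 2, column 2; remove 5 from row 2 of P and reverse-bump: 5 enters row 1 and ejects 2. So w(4) = 2. P is now [[1, 5], [3]].
Step i=3: Q has 3 at row 1, column 2; remove that cell from P, ejecting 5. So w(3) = 5. P is now [[1], [3]].
Step i=2: Q has 2 at row 2, column 1; remove 3 from row 2 of P and reverse-bump: 3 enters row 1 and ejects 1. So w(2) = 1. P is now [[3]].
Step i=1: Q has 1 at row 1, column 1; remove that cell from P, ejecting 3. So w(1) = 3. P is now [].

So w = 3 1 5 2 4.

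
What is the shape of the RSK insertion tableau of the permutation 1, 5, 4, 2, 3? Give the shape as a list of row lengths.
Row-insert each entry into an empty tableau.

After inserting 1: P = [[1]].
After inserting 5: P = [[1, 5]].
After inserting 4: P = [[1, 4], [5]].
After inserting 2: P = [[1, 2], [4], [5]].
After inserting 3: P = [[1, 2, 3], [4], [5]].

The final insertion tableau P = [[1, 2, 3], [4], [5]] has shape [3, 1, 1].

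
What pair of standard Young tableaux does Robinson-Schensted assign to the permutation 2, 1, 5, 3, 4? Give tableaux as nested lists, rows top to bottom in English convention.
Insert each entry of the permutation into P by Schensted row insertion, recording in Q the position of each new cell.

Insert 2: appended to row 1. P = [[2]].
Insert 1: 1 bumps 2 from row 1; 2 starts row 2. P = [[1], [2]].
Insert 5: appended to row 1. P = [[1, 5], [2]].
Insert 3: 3 bumps 5 from row 1; 5 appends to row 2. P = [[1, 3], [2, 5]].
Insert 4: appended to row 1. P = [[1, 3, 4], [2, 5]].

So P = [[1, 3, 4], [2, 5]], Q = [[1, 3, 5], [2, 4]].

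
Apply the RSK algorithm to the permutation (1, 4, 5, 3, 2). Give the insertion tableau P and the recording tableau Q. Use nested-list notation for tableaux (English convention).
Insert each entry of the permutation into P by Schensted row insertion, recording in Q the position of each new cell.

Insert 1: appended to row 1. P = [[1]], Q = [[1]].
Insert 4: appended to row 1. P = [[1, 4]], Q = [[1, 2]].
Insert 5: appended to row 1. P = [[1, 4, 5]], Q = [[1, 2, 3]].
Insert 3: 3 bumps 4 from row 1; 4 starts row 2. P = [[1, 3, 5], [4]], Q = [[1, 2, 3], [4]].
Insert 2: 2 bumps 3 from row 1; 3 bumps 4 from row 2; 4 starts row 3. P = [[1, 2, 5], [3], [4]], Q = [[1, 2, 3], [4], [5]].

So P = [[1, 2, 5], [3], [4]], Q = [[1, 2, 3], [4], [5]].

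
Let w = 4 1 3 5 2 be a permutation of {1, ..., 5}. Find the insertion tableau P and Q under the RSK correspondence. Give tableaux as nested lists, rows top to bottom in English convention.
Insert each entry of the permutation into P by Schensted row insertion, recording in Q the position of each new cell.

Insert 4: appended to row 1. P = [[4]], Q = [[1]].
Insert 1: 1 bumps 4 from row 1; 4 starts row 2. P = [[1], [4]], Q = [[1], [2]].
Insert 3: appended to row 1. P = [[1, 3], [4]], Q = [[1, 3], [2]].
Insert 5: appended to row 1. P = [[1, 3, 5], [4]], Q = [[1, 3, 4], [2]].
Insert 2: 2 bumps 3 from row 1; 3 bumps 4 from row 2; 4 starts row 3. P = [[1, 2, 5], [3], [4]], Q = [[1, 3, 4], [2], [5]].

So P = [[1, 2, 5], [3], [4]], Q = [[1, 3, 4], [2], [5]].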